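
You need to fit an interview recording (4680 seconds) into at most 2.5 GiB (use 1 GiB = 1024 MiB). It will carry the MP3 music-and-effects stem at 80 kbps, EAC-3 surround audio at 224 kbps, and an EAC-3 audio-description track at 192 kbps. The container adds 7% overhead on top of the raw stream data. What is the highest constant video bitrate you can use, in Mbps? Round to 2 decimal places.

Budget: 2.5 GiB = 21474.8 Mb.
Stream payload after overhead: 21474.8 / 1.07 = 20069.9 Mb.
Total bitrate budget: 20069.9 Mb / 4680 s = 4.288 Mbps.
Audio total: 80 + 224 + 192 = 496 kbps = 0.496 Mbps.
Video: 4.288 − 0.496 = 3.792 Mbps.

3.79 Mbps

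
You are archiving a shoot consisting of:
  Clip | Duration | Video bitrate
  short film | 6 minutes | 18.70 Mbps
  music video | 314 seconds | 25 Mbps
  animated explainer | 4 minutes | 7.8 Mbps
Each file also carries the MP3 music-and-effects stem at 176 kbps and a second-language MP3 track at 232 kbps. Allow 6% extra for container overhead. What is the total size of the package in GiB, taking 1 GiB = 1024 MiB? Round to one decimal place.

2.1 GiB

Audio total: 176 + 232 = 408 kbps = 0.408 Mbps.
short film: 19.108 Mbps × 360 s × 1.06 = 7291.6 Mb
music video: 25.408 Mbps × 314 s × 1.06 = 8456.8 Mb
animated explainer: 8.208 Mbps × 240 s × 1.06 = 2088.1 Mb
Total: 17836.5 Mb = 2229.6 MB.
= 2.076 GiB.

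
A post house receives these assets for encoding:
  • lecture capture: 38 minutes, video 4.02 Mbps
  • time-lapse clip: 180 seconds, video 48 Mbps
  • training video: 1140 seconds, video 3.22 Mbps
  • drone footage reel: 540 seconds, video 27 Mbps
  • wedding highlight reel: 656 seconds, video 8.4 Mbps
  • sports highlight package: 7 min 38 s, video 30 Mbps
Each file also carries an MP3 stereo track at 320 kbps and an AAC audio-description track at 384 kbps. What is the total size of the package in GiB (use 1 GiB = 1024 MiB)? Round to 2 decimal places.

Audio total: 320 + 384 = 704 kbps = 0.704 Mbps.
lecture capture: 4.724 Mbps × 2280 s = 10770.7 Mb
time-lapse clip: 48.704 Mbps × 180 s = 8766.7 Mb
training video: 3.924 Mbps × 1140 s = 4473.4 Mb
drone footage reel: 27.704 Mbps × 540 s = 14960.2 Mb
wedding highlight reel: 9.104 Mbps × 656 s = 5972.2 Mb
sports highlight package: 30.704 Mbps × 458 s = 14062.4 Mb
Total: 59005.6 Mb = 7375.7 MB.
= 6.869 GiB.

6.87 GiB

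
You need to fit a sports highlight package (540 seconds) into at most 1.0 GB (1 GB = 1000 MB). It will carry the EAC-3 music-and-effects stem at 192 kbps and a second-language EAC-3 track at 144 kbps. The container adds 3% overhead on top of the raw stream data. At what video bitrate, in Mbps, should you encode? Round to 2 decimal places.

14.05 Mbps

Budget: 1.0 GB = 8000.0 Mb.
Stream payload after overhead: 8000.0 / 1.03 = 7767.0 Mb.
Total bitrate budget: 7767.0 Mb / 540 s = 14.383 Mbps.
Audio total: 192 + 144 = 336 kbps = 0.336 Mbps.
Video: 14.383 − 0.336 = 14.047 Mbps.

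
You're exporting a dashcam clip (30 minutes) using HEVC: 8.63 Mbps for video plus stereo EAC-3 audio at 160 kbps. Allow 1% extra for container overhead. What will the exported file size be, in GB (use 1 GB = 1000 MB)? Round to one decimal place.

2.0 GB

30 min = 1800 s
Audio: 160 kbps = 0.160 Mbps.
Total bitrate: 8.63 + 0.160 = 8.790 Mbps.
Stream data: 8.790 Mbps × 1800 s = 15822.0 Mb.
With 1% container overhead: ×1.01.
15,980 Mb ÷ 8 = 1,998 MB → 1.998 GB.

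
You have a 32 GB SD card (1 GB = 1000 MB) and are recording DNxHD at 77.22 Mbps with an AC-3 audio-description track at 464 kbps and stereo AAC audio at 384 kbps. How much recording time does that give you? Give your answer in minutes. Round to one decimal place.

Audio total: 464 + 384 = 848 kbps = 0.848 Mbps.
Total bitrate: 77.22 + 0.848 = 78.068 Mbps.
Capacity: 32 GB = 256,000 Mb.
Recording time: 256,000 / 78.068 = 3,279 s ≈ 54.7 minutes.

54.7 minutes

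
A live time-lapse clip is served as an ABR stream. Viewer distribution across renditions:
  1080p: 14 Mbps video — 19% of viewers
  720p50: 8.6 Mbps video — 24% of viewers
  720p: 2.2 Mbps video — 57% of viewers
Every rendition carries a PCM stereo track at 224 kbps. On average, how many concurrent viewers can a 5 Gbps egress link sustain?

Audio: 224 kbps = 0.224 Mbps.
Average per-viewer bitrate: 0.19×14.224 + 0.24×8.824 + 0.57×2.424 = 6.202 Mbps.
5 Gbps = 5,000 Mbps; 5,000 / 6.202 = 806.19 → 806.

806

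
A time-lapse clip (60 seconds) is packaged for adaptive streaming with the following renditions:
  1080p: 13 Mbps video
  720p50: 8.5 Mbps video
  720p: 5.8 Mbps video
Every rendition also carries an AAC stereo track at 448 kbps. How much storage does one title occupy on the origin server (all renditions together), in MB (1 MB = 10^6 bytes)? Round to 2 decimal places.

214.83 MB

Audio: 448 kbps = 0.448 Mbps.
Sum of rendition bitrates: (13+0.448) + (8.5+0.448) + (5.8+0.448) = 28.644 Mbps.
× 60 s = 1,719 Mb = 214.8 MB = 214.8 MB.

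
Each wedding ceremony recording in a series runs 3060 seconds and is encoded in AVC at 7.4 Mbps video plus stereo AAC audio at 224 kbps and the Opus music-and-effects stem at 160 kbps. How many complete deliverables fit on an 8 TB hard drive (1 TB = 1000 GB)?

Audio total: 224 + 160 = 384 kbps = 0.384 Mbps.
Total bitrate: 7.784 Mbps.
Per item: 7.784 Mbps × 3060 s = 23,819 Mb = 2,977 MB.
Capacity: 8 TB = 64,000,000 Mb; 2686.93 items → 2686 complete.

2686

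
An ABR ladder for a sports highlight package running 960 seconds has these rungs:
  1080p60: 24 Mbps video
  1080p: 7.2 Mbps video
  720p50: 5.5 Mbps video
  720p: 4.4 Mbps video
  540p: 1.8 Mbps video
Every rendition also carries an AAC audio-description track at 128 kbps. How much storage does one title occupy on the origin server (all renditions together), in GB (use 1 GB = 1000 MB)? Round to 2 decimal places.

5.22 GB

Audio: 128 kbps = 0.128 Mbps.
Sum of rendition bitrates: (24+0.128) + (7.2+0.128) + (5.5+0.128) + (4.4+0.128) + (1.8+0.128) = 43.540 Mbps.
× 960 s = 41,798 Mb = 5,225 MB = 5.225 GB.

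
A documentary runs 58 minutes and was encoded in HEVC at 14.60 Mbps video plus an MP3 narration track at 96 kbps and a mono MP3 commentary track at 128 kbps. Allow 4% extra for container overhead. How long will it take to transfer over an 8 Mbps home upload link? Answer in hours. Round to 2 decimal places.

58 min = 3480 s
Audio total: 96 + 128 = 224 kbps = 0.224 Mbps.
Total bitrate: 14.824 Mbps.
File: 14.824 Mbps × 3480 s = 51587.5 Mb.
With 4% container overhead: ×1.04. → 53651.0 Mb.
At 8 Mbps: 53651.0 / 8 = 6706.4 s ≈ 1.86 hours.

1.86 hours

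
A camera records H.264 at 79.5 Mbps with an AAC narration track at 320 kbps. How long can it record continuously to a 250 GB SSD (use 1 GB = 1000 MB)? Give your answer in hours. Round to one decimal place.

7.0 hours

Audio: 320 kbps = 0.320 Mbps.
Total bitrate: 79.5 + 0.320 = 79.820 Mbps.
Capacity: 250 GB = 2,000,000 Mb.
Recording time: 2,000,000 / 79.820 = 25,056 s ≈ 6.96 hours.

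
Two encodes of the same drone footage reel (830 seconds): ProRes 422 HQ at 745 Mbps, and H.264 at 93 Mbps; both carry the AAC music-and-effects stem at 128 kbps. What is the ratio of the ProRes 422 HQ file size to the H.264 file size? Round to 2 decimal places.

8.00

Audio: 128 kbps = 0.128 Mbps.
ProRes 422 HQ: 745.128 Mbps × 830 s = 618456.2 Mb = 77.307 GB.
H.264: 93.128 Mbps × 830 s = 77296.2 Mb = 9.662 GB.
Ratio: 77.307 / 9.662 = 8.001.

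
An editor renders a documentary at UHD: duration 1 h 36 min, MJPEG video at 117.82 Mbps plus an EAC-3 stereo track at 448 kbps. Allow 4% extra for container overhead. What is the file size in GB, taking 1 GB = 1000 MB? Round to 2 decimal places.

88.56 GB

1 h 36 min = 96 min = 5760 s
Audio: 448 kbps = 0.448 Mbps.
Total bitrate: 117.82 + 0.448 = 118.268 Mbps.
Stream data: 118.268 Mbps × 5760 s = 681223.7 Mb.
With 4% container overhead: ×1.04.
708,473 Mb ÷ 8 = 88,559 MB → 88.56 GB.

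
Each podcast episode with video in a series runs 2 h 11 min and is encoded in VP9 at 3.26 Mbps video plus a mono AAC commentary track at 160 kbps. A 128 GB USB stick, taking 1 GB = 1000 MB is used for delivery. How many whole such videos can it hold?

38

2 h 11 min = 131 min = 7860 s
Audio: 160 kbps = 0.160 Mbps.
Total bitrate: 3.420 Mbps.
Per item: 3.420 Mbps × 7860 s = 26,881 Mb = 3,360 MB.
Capacity: 128 GB = 1,024,000 Mb; 38.09 items → 38 complete.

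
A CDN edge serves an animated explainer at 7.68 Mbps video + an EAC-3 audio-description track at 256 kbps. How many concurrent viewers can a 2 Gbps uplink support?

Audio: 256 kbps = 0.256 Mbps.
Per-viewer media rate: 7.936 Mbps.
2 Gbps = 2,000 Mbps; 2,000 / 7.936 = 252.02 → 252 viewers.

252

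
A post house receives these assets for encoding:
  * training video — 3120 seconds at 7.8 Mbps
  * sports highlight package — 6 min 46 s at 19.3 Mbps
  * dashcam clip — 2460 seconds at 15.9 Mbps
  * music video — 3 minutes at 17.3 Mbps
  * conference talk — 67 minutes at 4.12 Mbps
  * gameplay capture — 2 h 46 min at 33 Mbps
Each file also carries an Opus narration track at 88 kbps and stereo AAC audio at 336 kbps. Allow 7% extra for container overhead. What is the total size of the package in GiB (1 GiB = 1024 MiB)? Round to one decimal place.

Audio total: 88 + 336 = 424 kbps = 0.424 Mbps.
training video: 8.224 Mbps × 3120 s × 1.07 = 27455.0 Mb
sports highlight package: 19.724 Mbps × 406 s × 1.07 = 8568.5 Mb
dashcam clip: 16.324 Mbps × 2460 s × 1.07 = 42968.0 Mb
music video: 17.724 Mbps × 180 s × 1.07 = 3413.6 Mb
conference talk: 4.544 Mbps × 4020 s × 1.07 = 19545.6 Mb
gameplay capture: 33.424 Mbps × 9960 s × 1.07 = 356206.3 Mb
Total: 458157.0 Mb = 57269.6 MB.
= 53.34 GiB.

53.3 GiB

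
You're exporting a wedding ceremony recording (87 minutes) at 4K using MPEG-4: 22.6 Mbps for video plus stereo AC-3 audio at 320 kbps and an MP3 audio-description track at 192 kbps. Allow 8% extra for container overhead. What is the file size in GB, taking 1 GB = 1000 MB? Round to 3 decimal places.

87 min = 5220 s
Audio total: 320 + 192 = 512 kbps = 0.512 Mbps.
Total bitrate: 22.6 + 0.512 = 23.112 Mbps.
Stream data: 23.112 Mbps × 5220 s = 120644.6 Mb.
With 8% container overhead: ×1.08.
130,296 Mb ÷ 8 = 16,287 MB → 16.29 GB.

16.287 GB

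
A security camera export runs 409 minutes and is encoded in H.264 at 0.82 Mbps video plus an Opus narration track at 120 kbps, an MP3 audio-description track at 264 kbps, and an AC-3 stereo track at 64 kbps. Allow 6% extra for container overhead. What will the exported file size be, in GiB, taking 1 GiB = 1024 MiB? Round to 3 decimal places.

3.840 GiB

409 min = 24540 s
Audio total: 120 + 264 + 64 = 448 kbps = 0.448 Mbps.
Total bitrate: 0.82 + 0.448 = 1.268 Mbps.
Stream data: 1.268 Mbps × 24540 s = 31116.7 Mb.
With 6% container overhead: ×1.06.
32,984 Mb = 4,122,965,400 bytes ÷ 1,073,741,824 = 3.840 GiB.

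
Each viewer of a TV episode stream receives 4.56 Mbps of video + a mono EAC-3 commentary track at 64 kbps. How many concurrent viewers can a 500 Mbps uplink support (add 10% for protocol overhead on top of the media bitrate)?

Audio: 64 kbps = 0.064 Mbps.
Per-viewer media rate: 4.624 Mbps.
On the wire with 10% overhead: 5.086 Mbps.
500 Mbps = 500.0 Mbps; 500.0 / 5.086 = 98.30 → 98 viewers.

98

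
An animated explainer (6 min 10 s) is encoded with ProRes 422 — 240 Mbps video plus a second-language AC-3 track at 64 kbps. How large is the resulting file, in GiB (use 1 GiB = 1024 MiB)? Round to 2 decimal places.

6 min 10 s = 370 s
Audio: 64 kbps = 0.064 Mbps.
Total bitrate: 240 + 0.064 = 240.064 Mbps.
Stream data: 240.064 Mbps × 370 s = 88823.7 Mb.
88,824 Mb = 11,102,960,000 bytes ÷ 1,073,741,824 = 10.34 GiB.

10.34 GiB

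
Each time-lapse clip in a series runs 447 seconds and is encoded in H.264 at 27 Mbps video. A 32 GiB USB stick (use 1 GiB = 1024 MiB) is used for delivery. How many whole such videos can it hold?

22

Per item: 27.000 Mbps × 447 s = 12,069 Mb = 1,509 MB.
Capacity: 32 GiB = 274,878 Mb; 22.78 items → 22 complete.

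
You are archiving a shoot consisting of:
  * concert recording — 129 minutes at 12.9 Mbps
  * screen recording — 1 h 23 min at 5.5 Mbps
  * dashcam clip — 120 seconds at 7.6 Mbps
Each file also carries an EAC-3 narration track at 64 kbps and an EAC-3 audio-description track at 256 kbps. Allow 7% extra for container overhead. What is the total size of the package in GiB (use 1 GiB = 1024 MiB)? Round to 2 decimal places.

Audio total: 64 + 256 = 320 kbps = 0.320 Mbps.
concert recording: 13.220 Mbps × 7740 s × 1.07 = 109485.4 Mb
screen recording: 5.820 Mbps × 4980 s × 1.07 = 31012.5 Mb
dashcam clip: 7.920 Mbps × 120 s × 1.07 = 1016.9 Mb
Total: 141514.8 Mb = 17689.3 MB.
= 16.47 GiB.

16.47 GiB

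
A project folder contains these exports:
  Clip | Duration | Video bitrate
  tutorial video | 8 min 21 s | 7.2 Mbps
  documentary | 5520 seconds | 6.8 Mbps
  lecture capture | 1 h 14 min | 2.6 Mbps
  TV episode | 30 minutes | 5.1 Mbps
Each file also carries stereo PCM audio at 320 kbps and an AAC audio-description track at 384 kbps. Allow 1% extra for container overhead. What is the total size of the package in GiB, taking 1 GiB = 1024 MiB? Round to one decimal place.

Audio total: 320 + 384 = 704 kbps = 0.704 Mbps.
tutorial video: 7.904 Mbps × 501 s × 1.01 = 3999.5 Mb
documentary: 7.504 Mbps × 5520 s × 1.01 = 41836.3 Mb
lecture capture: 3.304 Mbps × 4440 s × 1.01 = 14816.5 Mb
TV episode: 5.804 Mbps × 1800 s × 1.01 = 10551.7 Mb
Total: 71203.9 Mb = 8900.5 MB.
= 8.289 GiB.

8.3 GiB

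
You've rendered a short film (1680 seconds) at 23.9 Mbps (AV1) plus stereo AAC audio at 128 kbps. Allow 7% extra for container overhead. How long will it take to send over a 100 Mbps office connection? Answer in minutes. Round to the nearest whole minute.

7 minutes

Audio: 128 kbps = 0.128 Mbps.
Total bitrate: 24.028 Mbps.
File: 24.028 Mbps × 1680 s = 40367.0 Mb.
With 7% container overhead: ×1.07. → 43192.7 Mb.
At 100 Mbps: 43192.7 / 100 = 431.9 s ≈ 7.2 minutes.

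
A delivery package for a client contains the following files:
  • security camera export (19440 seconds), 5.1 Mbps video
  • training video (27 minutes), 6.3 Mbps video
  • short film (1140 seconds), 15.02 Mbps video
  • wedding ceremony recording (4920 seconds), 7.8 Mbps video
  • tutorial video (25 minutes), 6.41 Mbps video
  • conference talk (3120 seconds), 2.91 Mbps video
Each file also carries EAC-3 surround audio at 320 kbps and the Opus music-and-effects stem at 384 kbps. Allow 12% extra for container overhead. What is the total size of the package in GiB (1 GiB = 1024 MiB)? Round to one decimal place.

26.8 GiB

Audio total: 320 + 384 = 704 kbps = 0.704 Mbps.
security camera export: 5.804 Mbps × 19440 s × 1.12 = 126369.3 Mb
training video: 7.004 Mbps × 1620 s × 1.12 = 12708.1 Mb
short film: 15.724 Mbps × 1140 s × 1.12 = 20076.4 Mb
wedding ceremony recording: 8.504 Mbps × 4920 s × 1.12 = 46860.4 Mb
tutorial video: 7.114 Mbps × 1500 s × 1.12 = 11951.5 Mb
conference talk: 3.614 Mbps × 3120 s × 1.12 = 12628.8 Mb
Total: 230594.5 Mb = 28824.3 MB.
= 26.84 GiB.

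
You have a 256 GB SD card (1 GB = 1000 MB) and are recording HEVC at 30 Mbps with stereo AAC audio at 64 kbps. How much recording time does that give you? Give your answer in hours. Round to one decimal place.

18.9 hours

Audio: 64 kbps = 0.064 Mbps.
Total bitrate: 30 + 0.064 = 30.064 Mbps.
Capacity: 256 GB = 2,048,000 Mb.
Recording time: 2,048,000 / 30.064 = 68,121 s ≈ 18.9 hours.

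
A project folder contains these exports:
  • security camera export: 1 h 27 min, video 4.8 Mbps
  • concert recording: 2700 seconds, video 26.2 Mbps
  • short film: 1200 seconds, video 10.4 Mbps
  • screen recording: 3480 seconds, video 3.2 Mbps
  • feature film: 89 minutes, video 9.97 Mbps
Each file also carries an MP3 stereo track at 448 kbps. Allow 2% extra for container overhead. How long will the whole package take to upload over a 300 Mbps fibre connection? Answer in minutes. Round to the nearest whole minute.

10 minutes

Audio: 448 kbps = 0.448 Mbps.
security camera export: 5.248 Mbps × 5220 s × 1.02 = 27942.5 Mb
concert recording: 26.648 Mbps × 2700 s × 1.02 = 73388.6 Mb
short film: 10.848 Mbps × 1200 s × 1.02 = 13278.0 Mb
screen recording: 3.648 Mbps × 3480 s × 1.02 = 12948.9 Mb
feature film: 10.418 Mbps × 5340 s × 1.02 = 56744.8 Mb
Total: 184302.7 Mb = 23037.8 MB.
At 300 Mbps: 184302.7 / 300 = 614 s ≈ 10.2 minutes.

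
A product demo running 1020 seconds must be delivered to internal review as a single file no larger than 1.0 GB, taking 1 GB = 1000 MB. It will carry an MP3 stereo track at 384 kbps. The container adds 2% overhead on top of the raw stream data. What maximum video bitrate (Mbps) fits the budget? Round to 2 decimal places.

Budget: 1.0 GB = 8000.0 Mb.
Stream payload after overhead: 8000.0 / 1.02 = 7843.1 Mb.
Total bitrate budget: 7843.1 Mb / 1020 s = 7.689 Mbps.
Audio: 384 kbps = 0.384 Mbps.
Video: 7.689 − 0.384 = 7.305 Mbps.

7.31 Mbps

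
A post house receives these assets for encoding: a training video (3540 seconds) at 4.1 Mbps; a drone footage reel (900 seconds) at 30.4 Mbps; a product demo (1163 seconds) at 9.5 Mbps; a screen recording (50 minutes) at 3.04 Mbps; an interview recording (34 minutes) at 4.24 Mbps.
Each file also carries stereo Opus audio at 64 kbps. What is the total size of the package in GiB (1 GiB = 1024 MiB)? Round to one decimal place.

Audio: 64 kbps = 0.064 Mbps.
training video: 4.164 Mbps × 3540 s = 14740.6 Mb
drone footage reel: 30.464 Mbps × 900 s = 27417.6 Mb
product demo: 9.564 Mbps × 1163 s = 11122.9 Mb
screen recording: 3.104 Mbps × 3000 s = 9312.0 Mb
interview recording: 4.304 Mbps × 2040 s = 8780.2 Mb
Total: 71373.3 Mb = 8921.7 MB.
= 8.309 GiB.

8.3 GiB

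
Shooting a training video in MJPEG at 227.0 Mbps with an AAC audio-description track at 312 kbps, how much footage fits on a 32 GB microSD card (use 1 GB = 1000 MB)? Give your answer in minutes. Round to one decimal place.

18.8 minutes

Audio: 312 kbps = 0.312 Mbps.
Total bitrate: 227.0 + 0.312 = 227.312 Mbps.
Capacity: 32 GB = 256,000 Mb.
Recording time: 256,000 / 227.312 = 1,126 s ≈ 18.8 minutes.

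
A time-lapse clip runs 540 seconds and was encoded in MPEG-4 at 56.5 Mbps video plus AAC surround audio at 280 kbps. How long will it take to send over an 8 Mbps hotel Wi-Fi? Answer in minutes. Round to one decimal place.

Audio: 280 kbps = 0.280 Mbps.
Total bitrate: 56.780 Mbps.
File: 56.780 Mbps × 540 s = 30661.2 Mb.
At 8 Mbps: 30661.2 / 8 = 3832.7 s ≈ 63.9 minutes.

63.9 minutes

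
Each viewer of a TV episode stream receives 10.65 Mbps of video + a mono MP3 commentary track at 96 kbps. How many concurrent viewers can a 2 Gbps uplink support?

186

Audio: 96 kbps = 0.096 Mbps.
Per-viewer media rate: 10.746 Mbps.
2 Gbps = 2,000 Mbps; 2,000 / 10.746 = 186.12 → 186 viewers.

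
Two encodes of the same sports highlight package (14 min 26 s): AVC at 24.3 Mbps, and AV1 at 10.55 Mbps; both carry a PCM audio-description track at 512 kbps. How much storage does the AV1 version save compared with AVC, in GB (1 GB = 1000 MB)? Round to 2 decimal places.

14 min 26 s = 866 s
Audio: 512 kbps = 0.512 Mbps.
AVC: 24.812 Mbps × 866 s = 21487.2 Mb = 2.686 GB.
AV1: 11.062 Mbps × 866 s = 9579.7 Mb = 1.197 GB.
Saving: 2.686 − 1.197 = 1.488 GB.

1.49 GB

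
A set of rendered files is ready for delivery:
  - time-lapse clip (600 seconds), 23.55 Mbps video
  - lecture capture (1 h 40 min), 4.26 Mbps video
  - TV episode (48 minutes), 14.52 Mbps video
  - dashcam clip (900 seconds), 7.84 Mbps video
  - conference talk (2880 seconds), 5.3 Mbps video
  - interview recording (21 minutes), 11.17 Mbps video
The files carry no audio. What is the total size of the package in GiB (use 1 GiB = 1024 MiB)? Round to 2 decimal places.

13.73 GiB

time-lapse clip: 23.550 Mbps × 600 s = 14130.0 Mb
lecture capture: 4.260 Mbps × 6000 s = 25560.0 Mb
TV episode: 14.520 Mbps × 2880 s = 41817.6 Mb
dashcam clip: 7.840 Mbps × 900 s = 7056.0 Mb
conference talk: 5.300 Mbps × 2880 s = 15264.0 Mb
interview recording: 11.170 Mbps × 1260 s = 14074.2 Mb
Total: 117901.8 Mb = 14737.7 MB.
= 13.73 GiB.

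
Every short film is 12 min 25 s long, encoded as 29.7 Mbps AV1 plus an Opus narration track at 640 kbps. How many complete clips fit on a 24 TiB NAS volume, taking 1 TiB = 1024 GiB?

9339

12 min 25 s = 745 s
Audio: 640 kbps = 0.640 Mbps.
Total bitrate: 30.340 Mbps.
Per item: 30.340 Mbps × 745 s = 22,603 Mb = 2,825 MB.
Capacity: 24 TiB = 211,106,233 Mb; 9339.62 items → 9339 complete.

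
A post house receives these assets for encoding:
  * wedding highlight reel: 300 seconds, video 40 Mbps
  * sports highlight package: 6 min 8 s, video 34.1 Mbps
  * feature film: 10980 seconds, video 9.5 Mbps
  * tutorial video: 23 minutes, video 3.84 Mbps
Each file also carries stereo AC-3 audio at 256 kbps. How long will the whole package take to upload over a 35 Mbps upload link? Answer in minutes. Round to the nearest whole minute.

65 minutes

Audio: 256 kbps = 0.256 Mbps.
wedding highlight reel: 40.256 Mbps × 300 s = 12076.8 Mb
sports highlight package: 34.356 Mbps × 368 s = 12643.0 Mb
feature film: 9.756 Mbps × 10980 s = 107120.9 Mb
tutorial video: 4.096 Mbps × 1380 s = 5652.5 Mb
Total: 137493.2 Mb = 17186.6 MB.
At 35 Mbps: 137493.2 / 35 = 3928 s ≈ 65.5 minutes.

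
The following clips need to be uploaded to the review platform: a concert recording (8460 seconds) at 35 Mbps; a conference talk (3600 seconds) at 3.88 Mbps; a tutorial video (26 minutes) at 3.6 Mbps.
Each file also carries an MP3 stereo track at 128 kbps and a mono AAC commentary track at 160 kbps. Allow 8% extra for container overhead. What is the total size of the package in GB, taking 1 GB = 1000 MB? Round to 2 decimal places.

43.15 GB

Audio total: 128 + 160 = 288 kbps = 0.288 Mbps.
concert recording: 35.288 Mbps × 8460 s × 1.08 = 322419.4 Mb
conference talk: 4.168 Mbps × 3600 s × 1.08 = 16205.2 Mb
tutorial video: 3.888 Mbps × 1560 s × 1.08 = 6550.5 Mb
Total: 345175.1 Mb = 43146.9 MB.
= 43.15 GB.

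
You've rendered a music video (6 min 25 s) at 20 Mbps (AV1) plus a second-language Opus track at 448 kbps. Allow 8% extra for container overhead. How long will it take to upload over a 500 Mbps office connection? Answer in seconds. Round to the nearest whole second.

17 seconds

6 min 25 s = 385 s
Audio: 448 kbps = 0.448 Mbps.
Total bitrate: 20.448 Mbps.
File: 20.448 Mbps × 385 s = 7872.5 Mb.
With 8% container overhead: ×1.08. → 8502.3 Mb.
At 500 Mbps: 8502.3 / 500 = 17.0 s ≈ 17 seconds.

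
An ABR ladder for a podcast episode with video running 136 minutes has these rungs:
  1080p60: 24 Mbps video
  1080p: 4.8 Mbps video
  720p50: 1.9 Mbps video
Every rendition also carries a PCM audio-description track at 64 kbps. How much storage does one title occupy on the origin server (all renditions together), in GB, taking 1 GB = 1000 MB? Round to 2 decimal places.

136 min = 8160 s
Audio: 64 kbps = 0.064 Mbps.
Sum of rendition bitrates: (24+0.064) + (4.8+0.064) + (1.9+0.064) = 30.892 Mbps.
× 8160 s = 252,079 Mb = 31,510 MB = 31.51 GB.

31.51 GB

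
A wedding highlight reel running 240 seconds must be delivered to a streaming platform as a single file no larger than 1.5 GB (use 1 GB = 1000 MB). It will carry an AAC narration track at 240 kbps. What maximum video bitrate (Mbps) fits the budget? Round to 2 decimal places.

49.76 Mbps

Budget: 1.5 GB = 12000.0 Mb.
Total bitrate budget: 12000.0 Mb / 240 s = 50.000 Mbps.
Audio: 240 kbps = 0.240 Mbps.
Video: 50.000 − 0.240 = 49.760 Mbps.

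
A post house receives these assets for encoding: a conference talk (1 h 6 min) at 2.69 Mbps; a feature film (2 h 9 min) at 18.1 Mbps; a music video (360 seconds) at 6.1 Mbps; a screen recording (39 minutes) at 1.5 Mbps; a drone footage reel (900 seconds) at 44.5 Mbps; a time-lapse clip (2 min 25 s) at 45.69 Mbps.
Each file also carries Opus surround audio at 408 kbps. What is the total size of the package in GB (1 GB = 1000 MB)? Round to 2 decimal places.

Audio: 408 kbps = 0.408 Mbps.
conference talk: 3.098 Mbps × 3960 s = 12268.1 Mb
feature film: 18.508 Mbps × 7740 s = 143251.9 Mb
music video: 6.508 Mbps × 360 s = 2342.9 Mb
screen recording: 1.908 Mbps × 2340 s = 4464.7 Mb
drone footage reel: 44.908 Mbps × 900 s = 40417.2 Mb
time-lapse clip: 46.098 Mbps × 145 s = 6684.2 Mb
Total: 209429.0 Mb = 26178.6 MB.
= 26.18 GB.

26.18 GB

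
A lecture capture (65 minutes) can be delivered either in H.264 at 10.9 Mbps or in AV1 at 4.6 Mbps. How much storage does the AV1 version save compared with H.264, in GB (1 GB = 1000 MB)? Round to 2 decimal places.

3.07 GB

65 min = 3900 s
H.264: 10.900 Mbps × 3900 s = 42510.0 Mb = 5.314 GB.
AV1: 4.600 Mbps × 3900 s = 17940.0 Mb = 2.243 GB.
Saving: 5.314 − 2.243 = 3.071 GB.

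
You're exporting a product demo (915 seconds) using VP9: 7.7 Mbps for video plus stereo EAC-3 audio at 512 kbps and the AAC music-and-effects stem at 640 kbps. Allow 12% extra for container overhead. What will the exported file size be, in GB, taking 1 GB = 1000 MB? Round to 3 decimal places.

Audio total: 512 + 640 = 1152 kbps = 1.152 Mbps.
Total bitrate: 7.7 + 1.152 = 8.852 Mbps.
Stream data: 8.852 Mbps × 915 s = 8099.6 Mb.
With 12% container overhead: ×1.12.
9,072 Mb ÷ 8 = 1,134 MB → 1.134 GB.

1.134 GB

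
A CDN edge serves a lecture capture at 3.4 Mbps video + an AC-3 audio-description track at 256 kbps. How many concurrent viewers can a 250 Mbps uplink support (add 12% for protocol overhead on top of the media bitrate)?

Audio: 256 kbps = 0.256 Mbps.
Per-viewer media rate: 3.656 Mbps.
On the wire with 12% overhead: 4.095 Mbps.
250 Mbps = 250.0 Mbps; 250.0 / 4.095 = 61.05 → 61 viewers.

61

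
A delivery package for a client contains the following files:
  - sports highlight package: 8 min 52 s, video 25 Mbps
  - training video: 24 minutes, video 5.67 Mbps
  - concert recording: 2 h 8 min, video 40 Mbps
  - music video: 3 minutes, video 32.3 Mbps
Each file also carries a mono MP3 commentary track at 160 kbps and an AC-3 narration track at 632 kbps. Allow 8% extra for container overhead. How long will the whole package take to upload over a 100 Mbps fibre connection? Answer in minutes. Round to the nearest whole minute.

Audio total: 160 + 632 = 792 kbps = 0.792 Mbps.
sports highlight package: 25.792 Mbps × 532 s × 1.08 = 14819.1 Mb
training video: 6.462 Mbps × 1440 s × 1.08 = 10049.7 Mb
concert recording: 40.792 Mbps × 7680 s × 1.08 = 338345.2 Mb
music video: 33.092 Mbps × 180 s × 1.08 = 6433.1 Mb
Total: 369647.0 Mb = 46205.9 MB.
At 100 Mbps: 369647.0 / 100 = 3696 s ≈ 61.6 minutes.

62 minutes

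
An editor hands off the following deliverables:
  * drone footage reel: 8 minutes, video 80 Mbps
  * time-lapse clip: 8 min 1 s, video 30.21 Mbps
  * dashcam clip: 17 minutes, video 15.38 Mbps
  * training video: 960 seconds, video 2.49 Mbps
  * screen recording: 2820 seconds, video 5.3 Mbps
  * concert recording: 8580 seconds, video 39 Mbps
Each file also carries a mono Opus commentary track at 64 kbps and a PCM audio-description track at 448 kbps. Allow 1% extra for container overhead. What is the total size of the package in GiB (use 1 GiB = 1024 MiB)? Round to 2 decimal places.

50.31 GiB

Audio total: 64 + 448 = 512 kbps = 0.512 Mbps.
drone footage reel: 80.512 Mbps × 480 s × 1.01 = 39032.2 Mb
time-lapse clip: 30.722 Mbps × 481 s × 1.01 = 14925.1 Mb
dashcam clip: 15.892 Mbps × 1020 s × 1.01 = 16371.9 Mb
training video: 3.002 Mbps × 960 s × 1.01 = 2910.7 Mb
screen recording: 5.812 Mbps × 2820 s × 1.01 = 16553.7 Mb
concert recording: 39.512 Mbps × 8580 s × 1.01 = 342403.1 Mb
Total: 432196.8 Mb = 54024.6 MB.
= 50.31 GiB.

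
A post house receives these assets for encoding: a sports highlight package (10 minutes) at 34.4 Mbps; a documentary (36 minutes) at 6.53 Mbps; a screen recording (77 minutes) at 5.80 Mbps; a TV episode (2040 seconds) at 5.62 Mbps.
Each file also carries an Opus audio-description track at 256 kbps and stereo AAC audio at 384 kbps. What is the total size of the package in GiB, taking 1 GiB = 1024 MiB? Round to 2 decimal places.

Audio total: 256 + 384 = 640 kbps = 0.640 Mbps.
sports highlight package: 35.040 Mbps × 600 s = 21024.0 Mb
documentary: 7.170 Mbps × 2160 s = 15487.2 Mb
screen recording: 6.440 Mbps × 4620 s = 29752.8 Mb
TV episode: 6.260 Mbps × 2040 s = 12770.4 Mb
Total: 79034.4 Mb = 9879.3 MB.
= 9.201 GiB.

9.20 GiB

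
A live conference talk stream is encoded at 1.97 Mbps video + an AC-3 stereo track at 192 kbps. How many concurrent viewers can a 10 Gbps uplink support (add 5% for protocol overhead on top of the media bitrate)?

Audio: 192 kbps = 0.192 Mbps.
Per-viewer media rate: 2.162 Mbps.
On the wire with 5% overhead: 2.270 Mbps.
10 Gbps = 10,000 Mbps; 10,000 / 2.270 = 4405.09 → 4405 viewers.

4405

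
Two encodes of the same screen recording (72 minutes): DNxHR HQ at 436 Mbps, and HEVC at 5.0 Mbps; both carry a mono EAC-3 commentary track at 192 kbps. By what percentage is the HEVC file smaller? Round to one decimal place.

98.8%

72 min = 4320 s
Audio: 192 kbps = 0.192 Mbps.
DNxHR HQ: 436.192 Mbps × 4320 s = 1884349.4 Mb = 235.544 GB.
HEVC: 5.192 Mbps × 4320 s = 22429.4 Mb = 2.804 GB.
Reduction: (1 − 2.804/235.544) × 100 = 98.81%.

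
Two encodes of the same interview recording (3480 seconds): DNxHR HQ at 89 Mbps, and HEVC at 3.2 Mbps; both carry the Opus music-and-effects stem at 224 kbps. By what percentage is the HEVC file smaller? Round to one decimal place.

Audio: 224 kbps = 0.224 Mbps.
DNxHR HQ: 89.224 Mbps × 3480 s = 310499.5 Mb = 36.147 GiB.
HEVC: 3.424 Mbps × 3480 s = 11915.5 Mb = 1.387 GiB.
Reduction: (1 − 1.387/36.147) × 100 = 96.16%.

96.2%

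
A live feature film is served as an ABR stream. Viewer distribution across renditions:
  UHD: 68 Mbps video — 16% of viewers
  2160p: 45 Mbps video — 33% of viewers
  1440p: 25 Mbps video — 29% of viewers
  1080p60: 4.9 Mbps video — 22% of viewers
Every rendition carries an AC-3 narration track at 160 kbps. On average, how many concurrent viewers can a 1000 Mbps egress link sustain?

Audio: 160 kbps = 0.160 Mbps.
Average per-viewer bitrate: 0.16×68.160 + 0.33×45.160 + 0.29×25.160 + 0.22×5.060 = 34.218 Mbps.
1000 Mbps = 1,000 Mbps; 1,000 / 34.218 = 29.22 → 29.

29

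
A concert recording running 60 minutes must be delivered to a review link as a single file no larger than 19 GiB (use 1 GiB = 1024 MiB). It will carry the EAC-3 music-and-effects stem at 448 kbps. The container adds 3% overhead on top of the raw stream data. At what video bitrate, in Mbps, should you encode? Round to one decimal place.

Budget: 19 GiB = 163208.8 Mb.
Stream payload after overhead: 163208.8 / 1.03 = 158455.1 Mb.
60 min = 3600 s
Total bitrate budget: 158455.1 Mb / 3600 s = 44.015 Mbps.
Audio: 448 kbps = 0.448 Mbps.
Video: 44.015 − 0.448 = 43.567 Mbps.

43.6 Mbps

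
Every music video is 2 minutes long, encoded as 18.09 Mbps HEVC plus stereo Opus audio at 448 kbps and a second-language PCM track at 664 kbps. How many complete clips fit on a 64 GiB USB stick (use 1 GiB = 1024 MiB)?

2 min = 120 s
Audio total: 448 + 664 = 1112 kbps = 1.112 Mbps.
Total bitrate: 19.202 Mbps.
Per item: 19.202 Mbps × 120 s = 2,304 Mb = 288.0 MB.
Capacity: 64 GiB = 549,756 Mb; 238.58 items → 238 complete.

238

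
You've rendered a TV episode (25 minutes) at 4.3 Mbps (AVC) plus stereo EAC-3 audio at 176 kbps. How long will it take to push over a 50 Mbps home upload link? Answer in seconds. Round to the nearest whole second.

134 seconds

25 min = 1500 s
Audio: 176 kbps = 0.176 Mbps.
Total bitrate: 4.476 Mbps.
File: 4.476 Mbps × 1500 s = 6714.0 Mb.
At 50 Mbps: 6714.0 / 50 = 134.3 s ≈ 134 seconds.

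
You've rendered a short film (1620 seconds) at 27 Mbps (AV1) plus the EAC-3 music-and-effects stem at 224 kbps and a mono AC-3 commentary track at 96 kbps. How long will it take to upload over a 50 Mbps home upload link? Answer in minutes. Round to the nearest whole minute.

15 minutes

Audio total: 224 + 96 = 320 kbps = 0.320 Mbps.
Total bitrate: 27.320 Mbps.
File: 27.320 Mbps × 1620 s = 44258.4 Mb.
At 50 Mbps: 44258.4 / 50 = 885.2 s ≈ 14.8 minutes.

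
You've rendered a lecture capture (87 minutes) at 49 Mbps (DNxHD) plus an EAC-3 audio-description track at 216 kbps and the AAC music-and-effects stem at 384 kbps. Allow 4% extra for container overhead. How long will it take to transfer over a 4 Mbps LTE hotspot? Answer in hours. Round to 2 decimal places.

18.70 hours

87 min = 5220 s
Audio total: 216 + 384 = 600 kbps = 0.600 Mbps.
Total bitrate: 49.600 Mbps.
File: 49.600 Mbps × 5220 s = 258912.0 Mb.
With 4% container overhead: ×1.04. → 269268.5 Mb.
At 4 Mbps: 269268.5 / 4 = 67317.1 s ≈ 18.7 hours.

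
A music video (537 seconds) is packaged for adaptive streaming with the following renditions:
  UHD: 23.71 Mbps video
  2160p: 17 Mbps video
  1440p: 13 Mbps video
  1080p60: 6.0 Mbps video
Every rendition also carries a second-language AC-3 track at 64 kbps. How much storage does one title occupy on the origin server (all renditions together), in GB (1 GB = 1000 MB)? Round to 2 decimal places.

4.03 GB

Audio: 64 kbps = 0.064 Mbps.
Sum of rendition bitrates: (23.71+0.064) + (17+0.064) + (13+0.064) + (6.0+0.064) = 59.966 Mbps.
× 537 s = 32,202 Mb = 4,025 MB = 4.025 GB.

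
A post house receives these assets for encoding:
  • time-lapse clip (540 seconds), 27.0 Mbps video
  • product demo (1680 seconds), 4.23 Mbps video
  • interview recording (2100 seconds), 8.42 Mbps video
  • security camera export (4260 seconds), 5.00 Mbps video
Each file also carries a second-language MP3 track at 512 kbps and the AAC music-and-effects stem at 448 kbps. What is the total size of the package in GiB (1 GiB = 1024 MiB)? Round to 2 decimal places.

Audio total: 512 + 448 = 960 kbps = 0.960 Mbps.
time-lapse clip: 27.960 Mbps × 540 s = 15098.4 Mb
product demo: 5.190 Mbps × 1680 s = 8719.2 Mb
interview recording: 9.380 Mbps × 2100 s = 19698.0 Mb
security camera export: 5.960 Mbps × 4260 s = 25389.6 Mb
Total: 68905.2 Mb = 8613.1 MB.
= 8.022 GiB.

8.02 GiB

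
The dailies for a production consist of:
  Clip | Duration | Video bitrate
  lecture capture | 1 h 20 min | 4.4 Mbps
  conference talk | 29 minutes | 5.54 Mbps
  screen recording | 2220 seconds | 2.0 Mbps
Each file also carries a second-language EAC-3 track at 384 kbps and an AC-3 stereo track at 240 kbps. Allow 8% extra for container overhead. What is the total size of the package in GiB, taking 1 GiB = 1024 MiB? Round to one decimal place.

5.1 GiB

Audio total: 384 + 240 = 624 kbps = 0.624 Mbps.
lecture capture: 5.024 Mbps × 4800 s × 1.08 = 26044.4 Mb
conference talk: 6.164 Mbps × 1740 s × 1.08 = 11583.4 Mb
screen recording: 2.624 Mbps × 2220 s × 1.08 = 6291.3 Mb
Total: 43919.1 Mb = 5489.9 MB.
= 5.113 GiB.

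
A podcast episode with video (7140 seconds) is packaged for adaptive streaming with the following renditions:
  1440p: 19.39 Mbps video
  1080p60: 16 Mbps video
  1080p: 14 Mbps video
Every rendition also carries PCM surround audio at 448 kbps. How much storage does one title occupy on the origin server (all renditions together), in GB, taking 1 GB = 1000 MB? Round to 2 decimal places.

Audio: 448 kbps = 0.448 Mbps.
Sum of rendition bitrates: (19.39+0.448) + (16+0.448) + (14+0.448) = 50.734 Mbps.
× 7140 s = 362,241 Mb = 45,280 MB = 45.28 GB.

45.28 GB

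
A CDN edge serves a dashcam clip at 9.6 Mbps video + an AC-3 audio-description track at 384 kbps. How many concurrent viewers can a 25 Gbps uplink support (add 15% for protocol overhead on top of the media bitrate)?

2177

Audio: 384 kbps = 0.384 Mbps.
Per-viewer media rate: 9.984 Mbps.
On the wire with 15% overhead: 11.482 Mbps.
25 Gbps = 25,000 Mbps; 25,000 / 11.482 = 2177.40 → 2177 viewers.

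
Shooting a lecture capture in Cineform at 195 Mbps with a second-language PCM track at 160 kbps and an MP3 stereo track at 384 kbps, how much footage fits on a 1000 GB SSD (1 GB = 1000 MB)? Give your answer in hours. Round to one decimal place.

Audio total: 160 + 384 = 544 kbps = 0.544 Mbps.
Total bitrate: 195 + 0.544 = 195.544 Mbps.
Capacity: 1000 GB = 8,000,000 Mb.
Recording time: 8,000,000 / 195.544 = 40,912 s ≈ 11.4 hours.

11.4 hours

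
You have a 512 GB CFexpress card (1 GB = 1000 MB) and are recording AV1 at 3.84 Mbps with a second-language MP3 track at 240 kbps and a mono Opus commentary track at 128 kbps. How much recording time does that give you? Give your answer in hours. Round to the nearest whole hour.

Audio total: 240 + 128 = 368 kbps = 0.368 Mbps.
Total bitrate: 3.84 + 0.368 = 4.208 Mbps.
Capacity: 512 GB = 4,096,000 Mb.
Recording time: 4,096,000 / 4.208 = 973,384 s ≈ 270 hours.

270 hours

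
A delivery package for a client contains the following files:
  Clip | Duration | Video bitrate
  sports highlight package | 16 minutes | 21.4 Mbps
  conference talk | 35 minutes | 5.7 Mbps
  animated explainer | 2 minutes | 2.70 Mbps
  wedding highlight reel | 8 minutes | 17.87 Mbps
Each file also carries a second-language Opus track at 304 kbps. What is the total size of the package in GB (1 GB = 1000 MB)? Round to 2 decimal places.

Audio: 304 kbps = 0.304 Mbps.
sports highlight package: 21.704 Mbps × 960 s = 20835.8 Mb
conference talk: 6.004 Mbps × 2100 s = 12608.4 Mb
animated explainer: 3.004 Mbps × 120 s = 360.5 Mb
wedding highlight reel: 18.174 Mbps × 480 s = 8723.5 Mb
Total: 42528.2 Mb = 5316.0 MB.
= 5.316 GB.

5.32 GB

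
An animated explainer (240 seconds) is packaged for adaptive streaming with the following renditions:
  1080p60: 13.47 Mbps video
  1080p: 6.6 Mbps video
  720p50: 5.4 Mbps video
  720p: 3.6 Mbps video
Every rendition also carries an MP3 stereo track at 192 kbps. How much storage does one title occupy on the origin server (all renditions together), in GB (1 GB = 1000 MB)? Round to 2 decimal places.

0.90 GB

Audio: 192 kbps = 0.192 Mbps.
Sum of rendition bitrates: (13.47+0.192) + (6.6+0.192) + (5.4+0.192) + (3.6+0.192) = 29.838 Mbps.
× 240 s = 7,161 Mb = 895.1 MB = 0.8951 GB.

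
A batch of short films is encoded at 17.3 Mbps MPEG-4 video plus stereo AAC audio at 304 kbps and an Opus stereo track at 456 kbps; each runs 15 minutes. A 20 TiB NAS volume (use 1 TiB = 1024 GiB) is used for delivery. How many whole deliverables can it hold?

15 min = 900 s
Audio total: 304 + 456 = 760 kbps = 0.760 Mbps.
Total bitrate: 18.060 Mbps.
Per item: 18.060 Mbps × 900 s = 16,254 Mb = 2,032 MB.
Capacity: 20 TiB = 175,921,860 Mb; 10823.30 items → 10823 complete.

10823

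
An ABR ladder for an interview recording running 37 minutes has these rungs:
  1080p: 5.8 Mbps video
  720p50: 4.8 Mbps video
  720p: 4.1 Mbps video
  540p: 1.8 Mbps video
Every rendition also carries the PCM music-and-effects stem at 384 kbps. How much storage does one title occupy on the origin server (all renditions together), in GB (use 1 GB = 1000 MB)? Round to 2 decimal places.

5.00 GB

37 min = 2220 s
Audio: 384 kbps = 0.384 Mbps.
Sum of rendition bitrates: (5.8+0.384) + (4.8+0.384) + (4.1+0.384) + (1.8+0.384) = 18.036 Mbps.
× 2220 s = 40,040 Mb = 5,005 MB = 5.005 GB.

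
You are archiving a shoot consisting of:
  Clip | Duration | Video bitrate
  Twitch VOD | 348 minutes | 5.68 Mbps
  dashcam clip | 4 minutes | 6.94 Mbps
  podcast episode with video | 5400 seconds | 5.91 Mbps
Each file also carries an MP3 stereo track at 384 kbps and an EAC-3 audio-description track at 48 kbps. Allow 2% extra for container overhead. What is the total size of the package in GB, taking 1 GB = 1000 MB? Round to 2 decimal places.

Audio total: 384 + 48 = 432 kbps = 0.432 Mbps.
Twitch VOD: 6.112 Mbps × 20880 s × 1.02 = 130170.9 Mb
dashcam clip: 7.372 Mbps × 240 s × 1.02 = 1804.7 Mb
podcast episode with video: 6.342 Mbps × 5400 s × 1.02 = 34931.7 Mb
Total: 166907.3 Mb = 20863.4 MB.
= 20.86 GB.

20.86 GB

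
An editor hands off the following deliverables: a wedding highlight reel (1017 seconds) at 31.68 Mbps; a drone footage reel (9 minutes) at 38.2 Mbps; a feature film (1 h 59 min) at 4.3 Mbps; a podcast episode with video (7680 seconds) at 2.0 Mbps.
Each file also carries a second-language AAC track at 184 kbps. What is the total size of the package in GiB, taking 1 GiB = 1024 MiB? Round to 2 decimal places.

Audio: 184 kbps = 0.184 Mbps.
wedding highlight reel: 31.864 Mbps × 1017 s = 32405.7 Mb
drone footage reel: 38.384 Mbps × 540 s = 20727.4 Mb
feature film: 4.484 Mbps × 7140 s = 32015.8 Mb
podcast episode with video: 2.184 Mbps × 7680 s = 16773.1 Mb
Total: 101921.9 Mb = 12740.2 MB.
= 11.87 GiB.

11.87 GiB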